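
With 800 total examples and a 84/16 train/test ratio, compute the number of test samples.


Train samples = 800 * 84% = 672
Test samples = 800 - 672
= 128

128


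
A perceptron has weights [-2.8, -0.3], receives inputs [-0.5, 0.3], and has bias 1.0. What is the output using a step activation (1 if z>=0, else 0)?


z = w . x + b
= -2.8*-0.5 + -0.3*0.3 + 1.0
= 1.4 + -0.09 + 1.0
= 1.31 + 1.0
= 2.31
Since z = 2.31 >= 0, output = 1

1


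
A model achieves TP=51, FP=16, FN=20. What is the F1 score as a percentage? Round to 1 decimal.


Precision = TP / (TP + FP) = 51 / 67 = 0.7612
Recall = TP / (TP + FN) = 51 / 71 = 0.7183
F1 = 2 * P * R / (P + R)
= 2 * 0.7612 * 0.7183 / (0.7612 + 0.7183)
= 1.0935 / 1.4795
= 0.7391
As percentage: 73.9%

73.9


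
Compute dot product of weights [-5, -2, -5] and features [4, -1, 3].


Element-wise products:
-5 * 4 = -20
-2 * -1 = 2
-5 * 3 = -15
Sum = -20 + 2 + -15
= -33

-33


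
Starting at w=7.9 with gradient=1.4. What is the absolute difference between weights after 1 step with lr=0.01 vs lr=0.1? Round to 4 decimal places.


With lr=0.01: w_new = 7.9 - 0.01 * 1.4 = 7.886
With lr=0.1: w_new = 7.9 - 0.1 * 1.4 = 7.76
Absolute difference = |7.886 - 7.76|
= 0.1260

0.1260


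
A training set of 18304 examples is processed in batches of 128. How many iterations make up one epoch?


Iterations per epoch = dataset_size / batch_size
= 18304 / 128
= 143

143


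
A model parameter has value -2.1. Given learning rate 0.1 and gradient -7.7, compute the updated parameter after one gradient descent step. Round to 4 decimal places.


w_new = w_old - lr * gradient
= -2.1 - 0.1 * -7.7
= -2.1 - (-0.77)
= -1.3300

-1.3300


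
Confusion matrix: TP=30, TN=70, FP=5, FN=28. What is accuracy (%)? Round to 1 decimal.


Accuracy = (TP + TN) / (TP + TN + FP + FN) * 100
= (30 + 70) / (30 + 70 + 5 + 28)
= 100 / 133
= 0.7519
= 75.2%

75.2


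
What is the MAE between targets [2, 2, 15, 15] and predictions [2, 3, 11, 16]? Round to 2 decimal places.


Absolute errors: [0, 1, 4, 1]
Sum of absolute errors = 6
MAE = 6 / 4 = 1.50

1.50


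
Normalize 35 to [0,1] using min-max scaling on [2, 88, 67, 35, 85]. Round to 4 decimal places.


Min = 2, Max = 88
Range = 88 - 2 = 86
Scaled = (x - min) / (max - min)
= (35 - 2) / 86
= 33 / 86
= 0.3837

0.3837


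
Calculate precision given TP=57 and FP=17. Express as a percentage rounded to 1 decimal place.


Precision = TP / (TP + FP) * 100
= 57 / (57 + 17)
= 57 / 74
= 0.7703
= 77.0%

77.0


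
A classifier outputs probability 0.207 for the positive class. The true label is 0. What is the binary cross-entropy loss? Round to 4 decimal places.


For y=0: Loss = -log(1-p)
= -log(1 - 0.207)
= -log(0.793)
= -(-0.2319)
= 0.2319

0.2319


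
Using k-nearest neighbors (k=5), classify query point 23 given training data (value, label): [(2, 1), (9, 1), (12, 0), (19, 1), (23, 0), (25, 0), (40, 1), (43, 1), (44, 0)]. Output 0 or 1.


Distances from query 23:
Point 23 (class 0): distance = 0
Point 25 (class 0): distance = 2
Point 19 (class 1): distance = 4
Point 12 (class 0): distance = 11
Point 9 (class 1): distance = 14
K=5 nearest neighbors: classes = [0, 0, 1, 0, 1]
Votes for class 1: 2 / 5
Majority vote => class 0

0


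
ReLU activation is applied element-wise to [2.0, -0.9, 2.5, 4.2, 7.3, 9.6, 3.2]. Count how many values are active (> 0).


ReLU(x) = max(0, x) for each element:
ReLU(2.0) = 2.0
ReLU(-0.9) = 0
ReLU(2.5) = 2.5
ReLU(4.2) = 4.2
ReLU(7.3) = 7.3
ReLU(9.6) = 9.6
ReLU(3.2) = 3.2
Active neurons (>0): 6

6


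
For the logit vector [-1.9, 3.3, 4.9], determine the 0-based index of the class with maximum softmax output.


Softmax is a monotonic transformation, so it preserves the argmax.
We need to find the index of the maximum logit.
Index 0: -1.9
Index 1: 3.3
Index 2: 4.9
Maximum logit = 4.9 at index 2

2


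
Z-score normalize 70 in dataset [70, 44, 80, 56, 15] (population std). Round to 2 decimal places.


Mean = (70 + 44 + 80 + 56 + 15) / 5 = 53.0
Variance = sum((x_i - mean)^2) / n = 510.4
Std = sqrt(510.4) = 22.592
Z = (x - mean) / std
= (70 - 53.0) / 22.592
= 17.0 / 22.592
= 0.75

0.75


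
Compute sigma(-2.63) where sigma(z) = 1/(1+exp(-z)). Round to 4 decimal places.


sigmoid(z) = 1 / (1 + exp(-z))
exp(-(-2.63)) = exp(2.63) = 13.8738
1 + 13.8738 = 14.8738
1 / 14.8738 = 0.0672

0.0672


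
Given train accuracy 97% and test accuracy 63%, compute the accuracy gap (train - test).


Gap = train_accuracy - test_accuracy
= 97 - 63
= 34%
This large gap strongly indicates overfitting.

34


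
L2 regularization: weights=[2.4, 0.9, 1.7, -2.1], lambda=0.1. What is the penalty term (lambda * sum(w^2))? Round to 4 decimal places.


Squaring each weight:
2.4^2 = 5.76
0.9^2 = 0.81
1.7^2 = 2.89
(-2.1)^2 = 4.41
Sum of squares = 13.87
Penalty = 0.1 * 13.87 = 1.3870

1.3870


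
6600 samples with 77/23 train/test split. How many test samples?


Train samples = 6600 * 77% = 5082
Test samples = 6600 - 5082
= 1518

1518


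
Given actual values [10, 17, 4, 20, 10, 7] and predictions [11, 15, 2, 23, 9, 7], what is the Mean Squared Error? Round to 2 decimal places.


Differences: [-1, 2, 2, -3, 1, 0]
Squared errors: [1, 4, 4, 9, 1, 0]
Sum of squared errors = 19
MSE = 19 / 6 = 3.17

3.17


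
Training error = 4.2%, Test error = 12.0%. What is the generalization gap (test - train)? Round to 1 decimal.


Generalization gap = test_error - train_error
= 12.0 - 4.2
= 7.8%
A moderate gap.

7.8


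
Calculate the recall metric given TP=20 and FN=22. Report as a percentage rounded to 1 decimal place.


Recall = TP / (TP + FN) * 100
= 20 / (20 + 22)
= 20 / 42
= 0.4762
= 47.6%

47.6


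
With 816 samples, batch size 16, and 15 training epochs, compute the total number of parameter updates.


Iterations per epoch = 816 / 16 = 51
Total updates = iterations_per_epoch * epochs
= 51 * 15
= 765

765


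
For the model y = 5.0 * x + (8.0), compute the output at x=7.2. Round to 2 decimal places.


y = 5.0 * 7.2 + (8.0)
= 36.0 + (8.0)
= 44.00

44.00


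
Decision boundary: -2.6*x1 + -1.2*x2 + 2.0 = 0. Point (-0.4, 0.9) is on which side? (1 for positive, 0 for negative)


Compute -2.6 * -0.4 + -1.2 * 0.9 + 2.0
= 1.04 + -1.08 + 2.0
= 1.96
Since 1.96 >= 0, the point is on the positive side.

1


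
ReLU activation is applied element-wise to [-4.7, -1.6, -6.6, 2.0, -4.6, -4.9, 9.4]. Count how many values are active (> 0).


ReLU(x) = max(0, x) for each element:
ReLU(-4.7) = 0
ReLU(-1.6) = 0
ReLU(-6.6) = 0
ReLU(2.0) = 2.0
ReLU(-4.6) = 0
ReLU(-4.9) = 0
ReLU(9.4) = 9.4
Active neurons (>0): 2

2


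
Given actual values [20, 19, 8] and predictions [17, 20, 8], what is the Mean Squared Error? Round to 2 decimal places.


Differences: [3, -1, 0]
Squared errors: [9, 1, 0]
Sum of squared errors = 10
MSE = 10 / 3 = 3.33

3.33


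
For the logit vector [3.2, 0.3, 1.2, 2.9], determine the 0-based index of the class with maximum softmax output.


Softmax is a monotonic transformation, so it preserves the argmax.
We need to find the index of the maximum logit.
Index 0: 3.2
Index 1: 0.3
Index 2: 1.2
Index 3: 2.9
Maximum logit = 3.2 at index 0

0


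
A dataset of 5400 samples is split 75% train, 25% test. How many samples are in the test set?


Train samples = 5400 * 75% = 4050
Test samples = 5400 - 4050
= 1350

1350


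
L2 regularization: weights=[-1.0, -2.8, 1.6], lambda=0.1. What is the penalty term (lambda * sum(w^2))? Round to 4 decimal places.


Squaring each weight:
(-1.0)^2 = 1.0
(-2.8)^2 = 7.84
1.6^2 = 2.56
Sum of squares = 11.4
Penalty = 0.1 * 11.4 = 1.1400

1.1400


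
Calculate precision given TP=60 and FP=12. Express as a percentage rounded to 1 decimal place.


Precision = TP / (TP + FP) * 100
= 60 / (60 + 12)
= 60 / 72
= 0.8333
= 83.3%

83.3


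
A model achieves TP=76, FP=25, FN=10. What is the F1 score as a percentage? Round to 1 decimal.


Precision = TP / (TP + FP) = 76 / 101 = 0.7525
Recall = TP / (TP + FN) = 76 / 86 = 0.8837
F1 = 2 * P * R / (P + R)
= 2 * 0.7525 * 0.8837 / (0.7525 + 0.8837)
= 1.33 / 1.6362
= 0.8128
As percentage: 81.3%

81.3


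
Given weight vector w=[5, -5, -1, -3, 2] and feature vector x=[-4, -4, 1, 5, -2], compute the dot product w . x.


Element-wise products:
5 * -4 = -20
-5 * -4 = 20
-1 * 1 = -1
-3 * 5 = -15
2 * -2 = -4
Sum = -20 + 20 + -1 + -15 + -4
= -20

-20


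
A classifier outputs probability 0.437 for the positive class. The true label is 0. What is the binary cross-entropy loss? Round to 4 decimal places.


For y=0: Loss = -log(1-p)
= -log(1 - 0.437)
= -log(0.563)
= -(-0.5745)
= 0.5745

0.5745


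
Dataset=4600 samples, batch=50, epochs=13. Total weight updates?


Iterations per epoch = 4600 / 50 = 92
Total updates = iterations_per_epoch * epochs
= 92 * 13
= 1196

1196


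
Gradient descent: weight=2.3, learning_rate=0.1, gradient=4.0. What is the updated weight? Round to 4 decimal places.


w_new = w_old - lr * gradient
= 2.3 - 0.1 * 4.0
= 2.3 - (0.4)
= 1.9000

1.9000


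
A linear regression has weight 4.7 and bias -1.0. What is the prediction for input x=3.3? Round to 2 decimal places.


y = 4.7 * 3.3 + (-1.0)
= 15.51 + (-1.0)
= 14.51

14.51


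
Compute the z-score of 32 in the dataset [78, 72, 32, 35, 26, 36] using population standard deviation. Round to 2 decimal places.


Mean = (78 + 72 + 32 + 35 + 26 + 36) / 6 = 46.5
Variance = sum((x_i - mean)^2) / n = 419.25
Std = sqrt(419.25) = 20.4756
Z = (x - mean) / std
= (32 - 46.5) / 20.4756
= -14.5 / 20.4756
= -0.71

-0.71


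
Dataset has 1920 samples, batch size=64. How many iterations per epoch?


Iterations per epoch = dataset_size / batch_size
= 1920 / 64
= 30

30


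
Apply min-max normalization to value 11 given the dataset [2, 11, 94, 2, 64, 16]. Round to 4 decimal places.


Min = 2, Max = 94
Range = 94 - 2 = 92
Scaled = (x - min) / (max - min)
= (11 - 2) / 92
= 9 / 92
= 0.0978

0.0978


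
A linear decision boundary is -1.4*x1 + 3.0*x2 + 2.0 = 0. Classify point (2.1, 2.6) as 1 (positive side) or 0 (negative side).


Compute -1.4 * 2.1 + 3.0 * 2.6 + 2.0
= -2.94 + 7.8 + 2.0
= 6.86
Since 6.86 >= 0, the point is on the positive side.

1


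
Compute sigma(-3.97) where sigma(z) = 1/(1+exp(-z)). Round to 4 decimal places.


sigmoid(z) = 1 / (1 + exp(-z))
exp(-(-3.97)) = exp(3.97) = 52.9845
1 + 52.9845 = 53.9845
1 / 53.9845 = 0.0185

0.0185


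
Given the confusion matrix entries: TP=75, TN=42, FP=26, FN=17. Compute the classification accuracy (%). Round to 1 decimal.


Accuracy = (TP + TN) / (TP + TN + FP + FN) * 100
= (75 + 42) / (75 + 42 + 26 + 17)
= 117 / 160
= 0.7312
= 73.1%

73.1


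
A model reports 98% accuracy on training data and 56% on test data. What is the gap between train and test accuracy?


Gap = train_accuracy - test_accuracy
= 98 - 56
= 42%
This large gap strongly indicates overfitting.

42


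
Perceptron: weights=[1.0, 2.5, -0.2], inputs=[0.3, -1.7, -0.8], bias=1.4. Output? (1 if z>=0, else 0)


z = w . x + b
= 1.0*0.3 + 2.5*-1.7 + -0.2*-0.8 + 1.4
= 0.3 + -4.25 + 0.16 + 1.4
= -3.79 + 1.4
= -2.39
Since z = -2.39 < 0, output = 0

0


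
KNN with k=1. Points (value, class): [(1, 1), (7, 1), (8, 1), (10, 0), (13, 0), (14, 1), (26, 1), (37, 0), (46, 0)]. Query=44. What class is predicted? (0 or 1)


Distances from query 44:
Point 46 (class 0): distance = 2
K=1 nearest neighbors: classes = [0]
Votes for class 1: 0 / 1
Majority vote => class 0

0


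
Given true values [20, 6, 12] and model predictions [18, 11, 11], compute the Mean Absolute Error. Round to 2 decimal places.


Absolute errors: [2, 5, 1]
Sum of absolute errors = 8
MAE = 8 / 3 = 2.67

2.67


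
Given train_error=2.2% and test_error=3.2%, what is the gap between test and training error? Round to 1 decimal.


Generalization gap = test_error - train_error
= 3.2 - 2.2
= 1.0%
A small gap suggests good generalization.

1.0


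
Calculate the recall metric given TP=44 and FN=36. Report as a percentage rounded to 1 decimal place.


Recall = TP / (TP + FN) * 100
= 44 / (44 + 36)
= 44 / 80
= 0.55
= 55.0%

55.0


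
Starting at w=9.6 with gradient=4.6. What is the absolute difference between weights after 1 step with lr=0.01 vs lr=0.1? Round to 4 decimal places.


With lr=0.01: w_new = 9.6 - 0.01 * 4.6 = 9.554
With lr=0.1: w_new = 9.6 - 0.1 * 4.6 = 9.14
Absolute difference = |9.554 - 9.14|
= 0.4140

0.4140


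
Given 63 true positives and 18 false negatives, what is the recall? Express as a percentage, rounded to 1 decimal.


Recall = TP / (TP + FN) * 100
= 63 / (63 + 18)
= 63 / 81
= 0.7778
= 77.8%

77.8


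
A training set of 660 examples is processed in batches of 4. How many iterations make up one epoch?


Iterations per epoch = dataset_size / batch_size
= 660 / 4
= 165

165


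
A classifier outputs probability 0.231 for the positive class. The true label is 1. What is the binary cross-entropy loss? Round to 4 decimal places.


For y=1: Loss = -log(p)
= -log(0.231)
= -(-1.4653)
= 1.4653

1.4653


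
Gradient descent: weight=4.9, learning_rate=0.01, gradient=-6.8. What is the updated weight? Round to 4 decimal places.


w_new = w_old - lr * gradient
= 4.9 - 0.01 * -6.8
= 4.9 - (-0.068)
= 4.9680

4.9680


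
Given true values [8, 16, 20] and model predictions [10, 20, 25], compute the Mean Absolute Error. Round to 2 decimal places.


Absolute errors: [2, 4, 5]
Sum of absolute errors = 11
MAE = 11 / 3 = 3.67

3.67


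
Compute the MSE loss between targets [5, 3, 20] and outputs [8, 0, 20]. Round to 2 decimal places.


Differences: [-3, 3, 0]
Squared errors: [9, 9, 0]
Sum of squared errors = 18
MSE = 18 / 3 = 6.00

6.00


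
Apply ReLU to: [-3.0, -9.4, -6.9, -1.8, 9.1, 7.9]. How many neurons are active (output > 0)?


ReLU(x) = max(0, x) for each element:
ReLU(-3.0) = 0
ReLU(-9.4) = 0
ReLU(-6.9) = 0
ReLU(-1.8) = 0
ReLU(9.1) = 9.1
ReLU(7.9) = 7.9
Active neurons (>0): 2

2


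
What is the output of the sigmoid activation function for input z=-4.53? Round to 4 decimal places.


sigmoid(z) = 1 / (1 + exp(-z))
exp(-(-4.53)) = exp(4.53) = 92.7586
1 + 92.7586 = 93.7586
1 / 93.7586 = 0.0107

0.0107


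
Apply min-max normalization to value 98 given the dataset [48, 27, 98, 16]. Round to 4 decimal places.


Min = 16, Max = 98
Range = 98 - 16 = 82
Scaled = (x - min) / (max - min)
= (98 - 16) / 82
= 82 / 82
= 1.0000

1.0000


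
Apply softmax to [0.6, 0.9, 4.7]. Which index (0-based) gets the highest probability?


Softmax is a monotonic transformation, so it preserves the argmax.
We need to find the index of the maximum logit.
Index 0: 0.6
Index 1: 0.9
Index 2: 4.7
Maximum logit = 4.7 at index 2

2


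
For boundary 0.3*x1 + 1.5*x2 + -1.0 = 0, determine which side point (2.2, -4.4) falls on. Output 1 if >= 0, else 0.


Compute 0.3 * 2.2 + 1.5 * -4.4 + -1.0
= 0.66 + -6.6 + -1.0
= -6.94
Since -6.94 < 0, the point is on the negative side.

0


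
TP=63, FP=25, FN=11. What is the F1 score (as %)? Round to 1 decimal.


Precision = TP / (TP + FP) = 63 / 88 = 0.7159
Recall = TP / (TP + FN) = 63 / 74 = 0.8514
F1 = 2 * P * R / (P + R)
= 2 * 0.7159 * 0.8514 / (0.7159 + 0.8514)
= 1.219 / 1.5673
= 0.7778
As percentage: 77.8%

77.8


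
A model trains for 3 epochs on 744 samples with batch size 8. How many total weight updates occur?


Iterations per epoch = 744 / 8 = 93
Total updates = iterations_per_epoch * epochs
= 93 * 3
= 279

279


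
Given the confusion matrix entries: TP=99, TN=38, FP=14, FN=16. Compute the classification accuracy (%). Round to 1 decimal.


Accuracy = (TP + TN) / (TP + TN + FP + FN) * 100
= (99 + 38) / (99 + 38 + 14 + 16)
= 137 / 167
= 0.8204
= 82.0%

82.0


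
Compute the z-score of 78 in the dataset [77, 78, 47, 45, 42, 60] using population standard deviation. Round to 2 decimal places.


Mean = (77 + 78 + 47 + 45 + 42 + 60) / 6 = 58.1667
Variance = sum((x_i - mean)^2) / n = 218.4722
Std = sqrt(218.4722) = 14.7808
Z = (x - mean) / std
= (78 - 58.1667) / 14.7808
= 19.8333 / 14.7808
= 1.34

1.34


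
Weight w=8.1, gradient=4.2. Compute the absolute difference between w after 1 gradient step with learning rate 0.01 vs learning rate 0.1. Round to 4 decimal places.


With lr=0.01: w_new = 8.1 - 0.01 * 4.2 = 8.058
With lr=0.1: w_new = 8.1 - 0.1 * 4.2 = 7.68
Absolute difference = |8.058 - 7.68|
= 0.3780

0.3780


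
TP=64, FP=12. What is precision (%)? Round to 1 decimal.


Precision = TP / (TP + FP) * 100
= 64 / (64 + 12)
= 64 / 76
= 0.8421
= 84.2%

84.2


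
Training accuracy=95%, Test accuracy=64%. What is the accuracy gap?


Gap = train_accuracy - test_accuracy
= 95 - 64
= 31%
This large gap strongly indicates overfitting.

31


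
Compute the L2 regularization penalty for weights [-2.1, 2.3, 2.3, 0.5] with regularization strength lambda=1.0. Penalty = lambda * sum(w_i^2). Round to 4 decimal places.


Squaring each weight:
(-2.1)^2 = 4.41
2.3^2 = 5.29
2.3^2 = 5.29
0.5^2 = 0.25
Sum of squares = 15.24
Penalty = 1.0 * 15.24 = 15.2400

15.2400


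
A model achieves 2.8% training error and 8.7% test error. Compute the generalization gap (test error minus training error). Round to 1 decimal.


Generalization gap = test_error - train_error
= 8.7 - 2.8
= 5.9%
A moderate gap.

5.9


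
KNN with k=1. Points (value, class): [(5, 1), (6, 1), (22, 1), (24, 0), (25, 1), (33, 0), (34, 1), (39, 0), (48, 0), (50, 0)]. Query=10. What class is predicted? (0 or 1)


Distances from query 10:
Point 6 (class 1): distance = 4
K=1 nearest neighbors: classes = [1]
Votes for class 1: 1 / 1
Majority vote => class 1

1


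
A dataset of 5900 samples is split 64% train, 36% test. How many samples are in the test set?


Train samples = 5900 * 64% = 3776
Test samples = 5900 - 3776
= 2124

2124


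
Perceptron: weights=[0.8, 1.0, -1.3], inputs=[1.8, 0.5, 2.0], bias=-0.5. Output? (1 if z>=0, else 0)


z = w . x + b
= 0.8*1.8 + 1.0*0.5 + -1.3*2.0 + -0.5
= 1.44 + 0.5 + -2.6 + -0.5
= -0.66 + -0.5
= -1.16
Since z = -1.16 < 0, output = 0

0


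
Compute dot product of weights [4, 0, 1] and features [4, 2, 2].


Element-wise products:
4 * 4 = 16
0 * 2 = 0
1 * 2 = 2
Sum = 16 + 0 + 2
= 18

18


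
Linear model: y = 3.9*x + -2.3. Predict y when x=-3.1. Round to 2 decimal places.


y = 3.9 * -3.1 + (-2.3)
= -12.09 + (-2.3)
= -14.39

-14.39


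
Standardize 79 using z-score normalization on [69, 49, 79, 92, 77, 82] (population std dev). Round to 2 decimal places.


Mean = (69 + 49 + 79 + 92 + 77 + 82) / 6 = 74.6667
Variance = sum((x_i - mean)^2) / n = 178.2222
Std = sqrt(178.2222) = 13.35
Z = (x - mean) / std
= (79 - 74.6667) / 13.35
= 4.3333 / 13.35
= 0.32

0.32


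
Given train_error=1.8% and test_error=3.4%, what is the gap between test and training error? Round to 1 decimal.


Generalization gap = test_error - train_error
= 3.4 - 1.8
= 1.6%
A small gap suggests good generalization.

1.6


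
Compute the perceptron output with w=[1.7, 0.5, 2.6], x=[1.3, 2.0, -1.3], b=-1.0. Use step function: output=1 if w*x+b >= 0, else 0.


z = w . x + b
= 1.7*1.3 + 0.5*2.0 + 2.6*-1.3 + -1.0
= 2.21 + 1.0 + -3.38 + -1.0
= -0.17 + -1.0
= -1.17
Since z = -1.17 < 0, output = 0

0


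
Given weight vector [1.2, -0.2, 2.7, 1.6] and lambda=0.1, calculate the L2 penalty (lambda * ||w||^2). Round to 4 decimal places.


Squaring each weight:
1.2^2 = 1.44
(-0.2)^2 = 0.04
2.7^2 = 7.29
1.6^2 = 2.56
Sum of squares = 11.33
Penalty = 0.1 * 11.33 = 1.1330

1.1330


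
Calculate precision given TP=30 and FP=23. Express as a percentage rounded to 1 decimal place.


Precision = TP / (TP + FP) * 100
= 30 / (30 + 23)
= 30 / 53
= 0.566
= 56.6%

56.6


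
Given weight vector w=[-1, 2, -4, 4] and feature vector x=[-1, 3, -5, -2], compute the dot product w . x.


Element-wise products:
-1 * -1 = 1
2 * 3 = 6
-4 * -5 = 20
4 * -2 = -8
Sum = 1 + 6 + 20 + -8
= 19

19


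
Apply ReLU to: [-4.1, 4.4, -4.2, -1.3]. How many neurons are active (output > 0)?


ReLU(x) = max(0, x) for each element:
ReLU(-4.1) = 0
ReLU(4.4) = 4.4
ReLU(-4.2) = 0
ReLU(-1.3) = 0
Active neurons (>0): 1

1


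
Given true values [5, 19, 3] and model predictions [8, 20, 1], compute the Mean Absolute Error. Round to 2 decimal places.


Absolute errors: [3, 1, 2]
Sum of absolute errors = 6
MAE = 6 / 3 = 2.00

2.00


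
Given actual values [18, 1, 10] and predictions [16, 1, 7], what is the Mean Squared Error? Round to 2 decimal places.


Differences: [2, 0, 3]
Squared errors: [4, 0, 9]
Sum of squared errors = 13
MSE = 13 / 3 = 4.33

4.33


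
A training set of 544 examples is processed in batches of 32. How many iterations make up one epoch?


Iterations per epoch = dataset_size / batch_size
= 544 / 32
= 17

17


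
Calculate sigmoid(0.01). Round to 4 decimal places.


sigmoid(z) = 1 / (1 + exp(-z))
exp(-(0.01)) = exp(-0.01) = 0.99
1 + 0.99 = 1.9901
1 / 1.9901 = 0.5025

0.5025


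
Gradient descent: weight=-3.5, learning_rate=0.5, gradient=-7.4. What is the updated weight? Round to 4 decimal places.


w_new = w_old - lr * gradient
= -3.5 - 0.5 * -7.4
= -3.5 - (-3.7)
= 0.2000

0.2000


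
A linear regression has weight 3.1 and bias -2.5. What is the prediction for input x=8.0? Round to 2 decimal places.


y = 3.1 * 8.0 + (-2.5)
= 24.8 + (-2.5)
= 22.30

22.30


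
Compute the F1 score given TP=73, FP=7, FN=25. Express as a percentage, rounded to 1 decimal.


Precision = TP / (TP + FP) = 73 / 80 = 0.9125
Recall = TP / (TP + FN) = 73 / 98 = 0.7449
F1 = 2 * P * R / (P + R)
= 2 * 0.9125 * 0.7449 / (0.9125 + 0.7449)
= 1.3594 / 1.6574
= 0.8202
As percentage: 82.0%

82.0


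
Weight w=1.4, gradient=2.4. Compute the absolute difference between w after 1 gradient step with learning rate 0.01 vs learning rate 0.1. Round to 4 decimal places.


With lr=0.01: w_new = 1.4 - 0.01 * 2.4 = 1.376
With lr=0.1: w_new = 1.4 - 0.1 * 2.4 = 1.16
Absolute difference = |1.376 - 1.16|
= 0.2160

0.2160


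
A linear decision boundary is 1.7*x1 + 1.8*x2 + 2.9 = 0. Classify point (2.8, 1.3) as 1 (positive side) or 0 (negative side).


Compute 1.7 * 2.8 + 1.8 * 1.3 + 2.9
= 4.76 + 2.34 + 2.9
= 10.0
Since 10.0 >= 0, the point is on the positive side.

1


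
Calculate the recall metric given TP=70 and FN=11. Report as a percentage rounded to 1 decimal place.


Recall = TP / (TP + FN) * 100
= 70 / (70 + 11)
= 70 / 81
= 0.8642
= 86.4%

86.4


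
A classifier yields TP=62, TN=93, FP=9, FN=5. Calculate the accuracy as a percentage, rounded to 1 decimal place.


Accuracy = (TP + TN) / (TP + TN + FP + FN) * 100
= (62 + 93) / (62 + 93 + 9 + 5)
= 155 / 169
= 0.9172
= 91.7%

91.7


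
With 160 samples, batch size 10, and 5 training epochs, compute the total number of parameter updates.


Iterations per epoch = 160 / 10 = 16
Total updates = iterations_per_epoch * epochs
= 16 * 5
= 80

80


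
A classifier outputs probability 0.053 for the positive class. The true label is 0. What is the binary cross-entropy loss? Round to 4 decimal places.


For y=0: Loss = -log(1-p)
= -log(1 - 0.053)
= -log(0.947)
= -(-0.0545)
= 0.0545

0.0545


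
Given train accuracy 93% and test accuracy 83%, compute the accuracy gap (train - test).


Gap = train_accuracy - test_accuracy
= 93 - 83
= 10%
This moderate gap may indicate mild overfitting.

10


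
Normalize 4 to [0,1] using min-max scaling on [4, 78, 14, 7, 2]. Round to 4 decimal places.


Min = 2, Max = 78
Range = 78 - 2 = 76
Scaled = (x - min) / (max - min)
= (4 - 2) / 76
= 2 / 76
= 0.0263

0.0263


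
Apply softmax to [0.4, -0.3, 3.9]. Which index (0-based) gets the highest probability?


Softmax is a monotonic transformation, so it preserves the argmax.
We need to find the index of the maximum logit.
Index 0: 0.4
Index 1: -0.3
Index 2: 3.9
Maximum logit = 3.9 at index 2

2


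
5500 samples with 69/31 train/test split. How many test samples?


Train samples = 5500 * 69% = 3795
Test samples = 5500 - 3795
= 1705

1705


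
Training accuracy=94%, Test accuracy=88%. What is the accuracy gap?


Gap = train_accuracy - test_accuracy
= 94 - 88
= 6%
This moderate gap may indicate mild overfitting.

6


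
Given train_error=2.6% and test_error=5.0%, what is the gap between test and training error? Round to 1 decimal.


Generalization gap = test_error - train_error
= 5.0 - 2.6
= 2.4%
A moderate gap.

2.4


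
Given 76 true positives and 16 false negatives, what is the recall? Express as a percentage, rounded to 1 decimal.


Recall = TP / (TP + FN) * 100
= 76 / (76 + 16)
= 76 / 92
= 0.8261
= 82.6%

82.6


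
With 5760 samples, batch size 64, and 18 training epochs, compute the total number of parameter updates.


Iterations per epoch = 5760 / 64 = 90
Total updates = iterations_per_epoch * epochs
= 90 * 18
= 1620

1620


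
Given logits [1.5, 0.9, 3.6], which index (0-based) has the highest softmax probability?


Softmax is a monotonic transformation, so it preserves the argmax.
We need to find the index of the maximum logit.
Index 0: 1.5
Index 1: 0.9
Index 2: 3.6
Maximum logit = 3.6 at index 2

2


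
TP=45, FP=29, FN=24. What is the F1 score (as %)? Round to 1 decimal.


Precision = TP / (TP + FP) = 45 / 74 = 0.6081
Recall = TP / (TP + FN) = 45 / 69 = 0.6522
F1 = 2 * P * R / (P + R)
= 2 * 0.6081 * 0.6522 / (0.6081 + 0.6522)
= 0.7932 / 1.2603
= 0.6294
As percentage: 62.9%

62.9


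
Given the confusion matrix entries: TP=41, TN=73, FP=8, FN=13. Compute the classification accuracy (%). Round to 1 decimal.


Accuracy = (TP + TN) / (TP + TN + FP + FN) * 100
= (41 + 73) / (41 + 73 + 8 + 13)
= 114 / 135
= 0.8444
= 84.4%

84.4


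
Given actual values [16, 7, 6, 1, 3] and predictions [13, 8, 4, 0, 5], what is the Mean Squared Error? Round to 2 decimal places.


Differences: [3, -1, 2, 1, -2]
Squared errors: [9, 1, 4, 1, 4]
Sum of squared errors = 19
MSE = 19 / 5 = 3.80

3.80


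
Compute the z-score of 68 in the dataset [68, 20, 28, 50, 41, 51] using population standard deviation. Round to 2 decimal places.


Mean = (68 + 20 + 28 + 50 + 41 + 51) / 6 = 43.0
Variance = sum((x_i - mean)^2) / n = 249.3333
Std = sqrt(249.3333) = 15.7903
Z = (x - mean) / std
= (68 - 43.0) / 15.7903
= 25.0 / 15.7903
= 1.58

1.58


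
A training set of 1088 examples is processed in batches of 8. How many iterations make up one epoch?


Iterations per epoch = dataset_size / batch_size
= 1088 / 8
= 136

136


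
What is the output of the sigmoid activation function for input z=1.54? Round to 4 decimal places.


sigmoid(z) = 1 / (1 + exp(-z))
exp(-(1.54)) = exp(-1.54) = 0.2144
1 + 0.2144 = 1.2144
1 / 1.2144 = 0.8235

0.8235


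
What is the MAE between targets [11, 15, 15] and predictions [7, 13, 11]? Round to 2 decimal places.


Absolute errors: [4, 2, 4]
Sum of absolute errors = 10
MAE = 10 / 3 = 3.33

3.33


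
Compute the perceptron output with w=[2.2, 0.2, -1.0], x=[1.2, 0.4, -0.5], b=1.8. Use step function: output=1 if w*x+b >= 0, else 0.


z = w . x + b
= 2.2*1.2 + 0.2*0.4 + -1.0*-0.5 + 1.8
= 2.64 + 0.08 + 0.5 + 1.8
= 3.22 + 1.8
= 5.02
Since z = 5.02 >= 0, output = 1

1


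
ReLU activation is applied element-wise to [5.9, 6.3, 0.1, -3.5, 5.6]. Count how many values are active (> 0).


ReLU(x) = max(0, x) for each element:
ReLU(5.9) = 5.9
ReLU(6.3) = 6.3
ReLU(0.1) = 0.1
ReLU(-3.5) = 0
ReLU(5.6) = 5.6
Active neurons (>0): 4

4


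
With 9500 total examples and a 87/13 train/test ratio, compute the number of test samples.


Train samples = 9500 * 87% = 8265
Test samples = 9500 - 8265
= 1235

1235


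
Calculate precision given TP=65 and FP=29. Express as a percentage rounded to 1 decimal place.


Precision = TP / (TP + FP) * 100
= 65 / (65 + 29)
= 65 / 94
= 0.6915
= 69.1%

69.1


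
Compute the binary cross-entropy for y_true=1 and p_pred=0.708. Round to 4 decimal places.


For y=1: Loss = -log(p)
= -log(0.708)
= -(-0.3453)
= 0.3453

0.3453


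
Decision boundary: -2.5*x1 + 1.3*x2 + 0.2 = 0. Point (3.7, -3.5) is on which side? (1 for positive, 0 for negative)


Compute -2.5 * 3.7 + 1.3 * -3.5 + 0.2
= -9.25 + -4.55 + 0.2
= -13.6
Since -13.6 < 0, the point is on the negative side.

0


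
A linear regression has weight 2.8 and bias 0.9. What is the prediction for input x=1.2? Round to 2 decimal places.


y = 2.8 * 1.2 + (0.9)
= 3.36 + (0.9)
= 4.26

4.26


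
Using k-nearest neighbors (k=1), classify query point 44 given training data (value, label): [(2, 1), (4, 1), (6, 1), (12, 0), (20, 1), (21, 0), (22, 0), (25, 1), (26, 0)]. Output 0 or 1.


Distances from query 44:
Point 26 (class 0): distance = 18
K=1 nearest neighbors: classes = [0]
Votes for class 1: 0 / 1
Majority vote => class 0

0


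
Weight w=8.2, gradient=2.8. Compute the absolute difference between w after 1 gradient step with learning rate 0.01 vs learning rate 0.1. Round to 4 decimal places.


With lr=0.01: w_new = 8.2 - 0.01 * 2.8 = 8.172
With lr=0.1: w_new = 8.2 - 0.1 * 2.8 = 7.92
Absolute difference = |8.172 - 7.92|
= 0.2520

0.2520


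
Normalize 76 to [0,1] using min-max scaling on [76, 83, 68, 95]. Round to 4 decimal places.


Min = 68, Max = 95
Range = 95 - 68 = 27
Scaled = (x - min) / (max - min)
= (76 - 68) / 27
= 8 / 27
= 0.2963

0.2963


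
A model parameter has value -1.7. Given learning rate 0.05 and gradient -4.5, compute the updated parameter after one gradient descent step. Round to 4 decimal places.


w_new = w_old - lr * gradient
= -1.7 - 0.05 * -4.5
= -1.7 - (-0.225)
= -1.4750

-1.4750


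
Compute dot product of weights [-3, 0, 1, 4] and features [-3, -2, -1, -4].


Element-wise products:
-3 * -3 = 9
0 * -2 = 0
1 * -1 = -1
4 * -4 = -16
Sum = 9 + 0 + -1 + -16
= -8

-8


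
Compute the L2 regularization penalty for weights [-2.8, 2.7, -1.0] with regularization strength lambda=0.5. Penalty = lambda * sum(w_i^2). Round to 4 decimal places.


Squaring each weight:
(-2.8)^2 = 7.84
2.7^2 = 7.29
(-1.0)^2 = 1.0
Sum of squares = 16.13
Penalty = 0.5 * 16.13 = 8.0650

8.0650


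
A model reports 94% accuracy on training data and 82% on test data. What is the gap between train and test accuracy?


Gap = train_accuracy - test_accuracy
= 94 - 82
= 12%
This gap suggests the model is overfitting.

12


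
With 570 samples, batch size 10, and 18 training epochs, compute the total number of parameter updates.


Iterations per epoch = 570 / 10 = 57
Total updates = iterations_per_epoch * epochs
= 57 * 18
= 1026

1026


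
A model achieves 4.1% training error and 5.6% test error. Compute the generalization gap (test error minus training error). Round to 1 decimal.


Generalization gap = test_error - train_error
= 5.6 - 4.1
= 1.5%
A small gap suggests good generalization.

1.5


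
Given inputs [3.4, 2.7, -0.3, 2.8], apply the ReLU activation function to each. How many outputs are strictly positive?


ReLU(x) = max(0, x) for each element:
ReLU(3.4) = 3.4
ReLU(2.7) = 2.7
ReLU(-0.3) = 0
ReLU(2.8) = 2.8
Active neurons (>0): 3

3


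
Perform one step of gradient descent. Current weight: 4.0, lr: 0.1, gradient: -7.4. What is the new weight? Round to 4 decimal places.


w_new = w_old - lr * gradient
= 4.0 - 0.1 * -7.4
= 4.0 - (-0.74)
= 4.7400

4.7400


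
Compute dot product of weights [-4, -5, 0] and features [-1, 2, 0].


Element-wise products:
-4 * -1 = 4
-5 * 2 = -10
0 * 0 = 0
Sum = 4 + -10 + 0
= -6

-6


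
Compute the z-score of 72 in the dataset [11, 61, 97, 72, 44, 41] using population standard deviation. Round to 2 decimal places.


Mean = (11 + 61 + 97 + 72 + 44 + 41) / 6 = 54.3333
Variance = sum((x_i - mean)^2) / n = 723.2222
Std = sqrt(723.2222) = 26.8928
Z = (x - mean) / std
= (72 - 54.3333) / 26.8928
= 17.6667 / 26.8928
= 0.66

0.66


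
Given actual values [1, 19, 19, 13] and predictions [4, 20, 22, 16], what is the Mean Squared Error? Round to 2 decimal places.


Differences: [-3, -1, -3, -3]
Squared errors: [9, 1, 9, 9]
Sum of squared errors = 28
MSE = 28 / 4 = 7.00

7.00


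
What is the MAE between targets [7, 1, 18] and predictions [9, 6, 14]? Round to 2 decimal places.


Absolute errors: [2, 5, 4]
Sum of absolute errors = 11
MAE = 11 / 3 = 3.67

3.67


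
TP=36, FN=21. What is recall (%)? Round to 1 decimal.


Recall = TP / (TP + FN) * 100
= 36 / (36 + 21)
= 36 / 57
= 0.6316
= 63.2%

63.2


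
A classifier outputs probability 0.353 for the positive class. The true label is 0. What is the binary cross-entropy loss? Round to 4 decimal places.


For y=0: Loss = -log(1-p)
= -log(1 - 0.353)
= -log(0.647)
= -(-0.4354)
= 0.4354

0.4354


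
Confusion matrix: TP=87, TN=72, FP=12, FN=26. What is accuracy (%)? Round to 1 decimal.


Accuracy = (TP + TN) / (TP + TN + FP + FN) * 100
= (87 + 72) / (87 + 72 + 12 + 26)
= 159 / 197
= 0.8071
= 80.7%

80.7


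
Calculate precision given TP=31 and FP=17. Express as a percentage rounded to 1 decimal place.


Precision = TP / (TP + FP) * 100
= 31 / (31 + 17)
= 31 / 48
= 0.6458
= 64.6%

64.6


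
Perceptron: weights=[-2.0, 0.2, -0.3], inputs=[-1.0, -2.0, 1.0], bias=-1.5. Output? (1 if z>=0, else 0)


z = w . x + b
= -2.0*-1.0 + 0.2*-2.0 + -0.3*1.0 + -1.5
= 2.0 + -0.4 + -0.3 + -1.5
= 1.3 + -1.5
= -0.2
Since z = -0.2 < 0, output = 0

0


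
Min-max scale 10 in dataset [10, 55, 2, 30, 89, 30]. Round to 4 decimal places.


Min = 2, Max = 89
Range = 89 - 2 = 87
Scaled = (x - min) / (max - min)
= (10 - 2) / 87
= 8 / 87
= 0.0920

0.0920


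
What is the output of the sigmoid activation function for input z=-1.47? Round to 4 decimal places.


sigmoid(z) = 1 / (1 + exp(-z))
exp(-(-1.47)) = exp(1.47) = 4.3492
1 + 4.3492 = 5.3492
1 / 5.3492 = 0.1869

0.1869


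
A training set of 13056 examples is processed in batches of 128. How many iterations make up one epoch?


Iterations per epoch = dataset_size / batch_size
= 13056 / 128
= 102

102


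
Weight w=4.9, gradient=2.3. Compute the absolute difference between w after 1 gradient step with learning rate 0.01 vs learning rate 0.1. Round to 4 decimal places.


With lr=0.01: w_new = 4.9 - 0.01 * 2.3 = 4.877
With lr=0.1: w_new = 4.9 - 0.1 * 2.3 = 4.67
Absolute difference = |4.877 - 4.67|
= 0.2070

0.2070


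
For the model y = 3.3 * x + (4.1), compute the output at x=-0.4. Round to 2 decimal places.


y = 3.3 * -0.4 + (4.1)
= -1.32 + (4.1)
= 2.78

2.78


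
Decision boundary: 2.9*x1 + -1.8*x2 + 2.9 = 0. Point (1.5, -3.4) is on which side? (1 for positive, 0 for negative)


Compute 2.9 * 1.5 + -1.8 * -3.4 + 2.9
= 4.35 + 6.12 + 2.9
= 13.37
Since 13.37 >= 0, the point is on the positive side.

1


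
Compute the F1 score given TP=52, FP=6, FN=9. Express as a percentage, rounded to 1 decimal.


Precision = TP / (TP + FP) = 52 / 58 = 0.8966
Recall = TP / (TP + FN) = 52 / 61 = 0.8525
F1 = 2 * P * R / (P + R)
= 2 * 0.8966 * 0.8525 / (0.8966 + 0.8525)
= 1.5285 / 1.749
= 0.8739
As percentage: 87.4%

87.4


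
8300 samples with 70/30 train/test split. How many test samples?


Train samples = 8300 * 70% = 5810
Test samples = 8300 - 5810
= 2490

2490


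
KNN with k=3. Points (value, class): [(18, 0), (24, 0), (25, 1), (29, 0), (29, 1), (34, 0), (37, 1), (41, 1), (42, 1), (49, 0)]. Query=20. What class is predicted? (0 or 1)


Distances from query 20:
Point 18 (class 0): distance = 2
Point 24 (class 0): distance = 4
Point 25 (class 1): distance = 5
K=3 nearest neighbors: classes = [0, 0, 1]
Votes for class 1: 1 / 3
Majority vote => class 0

0


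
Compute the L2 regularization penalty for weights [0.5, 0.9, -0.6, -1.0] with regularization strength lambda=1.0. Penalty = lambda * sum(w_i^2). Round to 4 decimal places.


Squaring each weight:
0.5^2 = 0.25
0.9^2 = 0.81
(-0.6)^2 = 0.36
(-1.0)^2 = 1.0
Sum of squares = 2.42
Penalty = 1.0 * 2.42 = 2.4200

2.4200


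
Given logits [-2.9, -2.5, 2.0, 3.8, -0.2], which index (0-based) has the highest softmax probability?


Softmax is a monotonic transformation, so it preserves the argmax.
We need to find the index of the maximum logit.
Index 0: -2.9
Index 1: -2.5
Index 2: 2.0
Index 3: 3.8
Index 4: -0.2
Maximum logit = 3.8 at index 3

3


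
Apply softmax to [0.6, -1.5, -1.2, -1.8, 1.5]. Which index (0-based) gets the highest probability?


Softmax is a monotonic transformation, so it preserves the argmax.
We need to find the index of the maximum logit.
Index 0: 0.6
Index 1: -1.5
Index 2: -1.2
Index 3: -1.8
Index 4: 1.5
Maximum logit = 1.5 at index 4

4


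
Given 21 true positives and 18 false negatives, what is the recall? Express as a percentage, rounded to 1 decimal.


Recall = TP / (TP + FN) * 100
= 21 / (21 + 18)
= 21 / 39
= 0.5385
= 53.8%

53.8


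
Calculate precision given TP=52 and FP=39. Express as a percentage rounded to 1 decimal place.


Precision = TP / (TP + FP) * 100
= 52 / (52 + 39)
= 52 / 91
= 0.5714
= 57.1%

57.1


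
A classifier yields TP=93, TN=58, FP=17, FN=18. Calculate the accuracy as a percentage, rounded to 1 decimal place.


Accuracy = (TP + TN) / (TP + TN + FP + FN) * 100
= (93 + 58) / (93 + 58 + 17 + 18)
= 151 / 186
= 0.8118
= 81.2%

81.2


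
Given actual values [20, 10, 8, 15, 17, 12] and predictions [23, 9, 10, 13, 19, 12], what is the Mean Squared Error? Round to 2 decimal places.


Differences: [-3, 1, -2, 2, -2, 0]
Squared errors: [9, 1, 4, 4, 4, 0]
Sum of squared errors = 22
MSE = 22 / 6 = 3.67

3.67


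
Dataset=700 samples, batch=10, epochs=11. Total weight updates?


Iterations per epoch = 700 / 10 = 70
Total updates = iterations_per_epoch * epochs
= 70 * 11
= 770

770


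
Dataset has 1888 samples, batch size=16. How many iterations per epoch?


Iterations per epoch = dataset_size / batch_size
= 1888 / 16
= 118

118


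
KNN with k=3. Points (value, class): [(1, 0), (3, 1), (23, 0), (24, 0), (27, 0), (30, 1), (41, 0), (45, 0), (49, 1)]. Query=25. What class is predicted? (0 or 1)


Distances from query 25:
Point 24 (class 0): distance = 1
Point 23 (class 0): distance = 2
Point 27 (class 0): distance = 2
K=3 nearest neighbors: classes = [0, 0, 0]
Votes for class 1: 0 / 3
Majority vote => class 0

0


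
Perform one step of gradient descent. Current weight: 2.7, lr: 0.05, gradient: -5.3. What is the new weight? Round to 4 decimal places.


w_new = w_old - lr * gradient
= 2.7 - 0.05 * -5.3
= 2.7 - (-0.265)
= 2.9650

2.9650


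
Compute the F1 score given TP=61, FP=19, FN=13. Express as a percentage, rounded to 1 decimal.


Precision = TP / (TP + FP) = 61 / 80 = 0.7625
Recall = TP / (TP + FN) = 61 / 74 = 0.8243
F1 = 2 * P * R / (P + R)
= 2 * 0.7625 * 0.8243 / (0.7625 + 0.8243)
= 1.2571 / 1.5868
= 0.7922
As percentage: 79.2%

79.2


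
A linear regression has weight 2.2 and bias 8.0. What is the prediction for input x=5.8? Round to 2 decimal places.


y = 2.2 * 5.8 + (8.0)
= 12.76 + (8.0)
= 20.76

20.76


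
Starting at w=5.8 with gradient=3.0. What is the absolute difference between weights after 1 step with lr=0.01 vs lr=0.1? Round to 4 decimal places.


With lr=0.01: w_new = 5.8 - 0.01 * 3.0 = 5.77
With lr=0.1: w_new = 5.8 - 0.1 * 3.0 = 5.5
Absolute difference = |5.77 - 5.5|
= 0.2700

0.2700


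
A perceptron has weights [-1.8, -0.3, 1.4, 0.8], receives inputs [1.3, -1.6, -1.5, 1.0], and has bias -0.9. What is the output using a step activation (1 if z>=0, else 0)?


z = w . x + b
= -1.8*1.3 + -0.3*-1.6 + 1.4*-1.5 + 0.8*1.0 + -0.9
= -2.34 + 0.48 + -2.1 + 0.8 + -0.9
= -3.16 + -0.9
= -4.06
Since z = -4.06 < 0, output = 0

0


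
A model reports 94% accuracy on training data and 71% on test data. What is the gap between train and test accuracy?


Gap = train_accuracy - test_accuracy
= 94 - 71
= 23%
This large gap strongly indicates overfitting.

23
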